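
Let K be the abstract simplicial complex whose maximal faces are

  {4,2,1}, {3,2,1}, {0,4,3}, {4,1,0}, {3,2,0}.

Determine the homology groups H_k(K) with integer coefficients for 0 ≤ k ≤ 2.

H_0 ≅ Z,  H_1 ≅ Z,  H_2 = 0.

We work with the vertex ordering 0 < 1 < 2 < 3 < 4. The simplices of K, each written with vertices in increasing order, are:

  0-simplices (5): [0], [1], [2], [3], [4]
  1-simplices (10): [0,1], [0,2], [0,3], [0,4], [1,2], [1,3], [1,4], [2,3], [2,4], [3,4]
  2-simplices (5): [0,1,4], [0,2,3], [0,3,4], [1,2,3], [1,2,4]

giving chain groups C_0 ≅ Z^5, C_1 ≅ Z^10, C_2 ≅ Z^5.

∂_1: C_1 → C_0 maps an edge to its endpoints' difference, ∂[p,q] = q − p. For instance
  ∂[1,4] = [4] − [1].
The 5×10 boundary matrix has rank 4 and Smith normal form diag(1,1,1,1).

∂_2: C_2 → C_1 sends each 2-simplex [p,q,r] to [q,r] − [p,r] + [p,q]. For instance
  ∂[0,1,4] = [1,4] − [0,4] + [0,1],
  ∂[1,2,4] = [2,4] − [1,4] + [1,2].
As a 10×5 matrix over Z this has rank 5, with invariant factors (1,1,1,1,1).

Now H_k = ker ∂_k / im ∂_{k+1}, so:

  H_0: rank C_0 − rank ∂_1 = 5 − 4 = 1, and the invariant factors of ∂_1 are all 1, so H_0 ≅ Z.
  H_1: rank ker ∂_1 − rank ∂_2 = (10 − 4) − 5 = 1, and the invariant factors of ∂_2 are all 1, so H_1 ≅ Z.
  H_2: rank ker ∂_2 − rank ∂_3 = (5 − 5) − 0 = 0, and there is no ∂_3, so H_2 ≅ 0.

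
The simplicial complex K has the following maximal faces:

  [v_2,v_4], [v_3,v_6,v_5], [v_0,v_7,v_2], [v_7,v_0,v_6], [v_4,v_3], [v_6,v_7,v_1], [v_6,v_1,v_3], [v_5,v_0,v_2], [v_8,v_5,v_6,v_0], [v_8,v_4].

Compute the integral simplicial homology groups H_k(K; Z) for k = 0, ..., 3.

K has 9 vertices, 19 edges, 10 triangles, 1 3-simplex.
rank ∂_0 = 0, rank ∂_1 = 8 ⇒ b_0 = 9 − 0 − 8 = 1; all invariant factors of ∂_1 are 1 so no torsion. So H_0 ≅ Z.
rank ∂_1 = 8, rank ∂_2 = 9 ⇒ b_1 = 19 − 8 − 9 = 2; all invariant factors of ∂_2 are 1 so no torsion. So H_1 ≅ Z^2.
rank ∂_2 = 9, rank ∂_3 = 1 ⇒ b_2 = 10 − 9 − 1 = 0; all invariant factors of ∂_3 are 1 so no torsion. So H_2 ≅ 0.
rank ∂_3 = 1, rank ∂_4 = 0 ⇒ b_3 = 1 − 1 − 0 = 0. So H_3 ≅ 0.

H_0 = Z,  H_1 = Z^2,  H_2 = 0,  H_3 = 0.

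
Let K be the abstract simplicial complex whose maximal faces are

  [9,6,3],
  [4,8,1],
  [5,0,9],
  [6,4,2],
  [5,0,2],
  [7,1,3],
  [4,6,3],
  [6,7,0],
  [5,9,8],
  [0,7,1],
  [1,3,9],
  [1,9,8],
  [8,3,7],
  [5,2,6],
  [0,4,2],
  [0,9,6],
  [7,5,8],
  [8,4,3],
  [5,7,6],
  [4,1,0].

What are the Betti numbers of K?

Take the total order 0 < 1 < 2 < 3 < 4 < 5 < 6 < 7 < 8 < 9 on the vertex set. Then K (dimension 2) consists of the simplices:

  0-simplices (10): [0], [1], [2], [3], [4], [5], [6], [7], [8], [9]
  1-simplices (30): (30 of them)
  2-simplices (20): (20 of them)

giving chain groups C_0 ≅ Z^10, C_1 ≅ Z^30, C_2 ≅ Z^20.

∂_1: C_1 → C_0 maps an edge to its endpoints' difference, ∂[p,q] = q − p. For instance
  ∂[3,4] = [4] − [3].
As a 10×30 matrix over Z this has rank 9, with invariant factors (1,1,1,1,1,1,1,1,1).

∂_2: C_2 → C_1 maps a triangle to the signed sum of its edges. For instance
  ∂[3,4,8] = [4,8] − [3,8] + [3,4],
  ∂[3,6,9] = [6,9] − [3,9] + [3,6].
As a 30×20 matrix over Z this has rank 20, with invariant factors (1,1,1,1,1,1,1,1,1,1,1,1,1,1,1,1,1,1,1,2).

Computing H_k = (kernel of ∂_k) / (image of ∂_{k+1}):

  H_0: rank C_0 − rank ∂_1 = 10 − 9 = 1, and the invariant factors of ∂_1 are all 1, so H_0 ≅ Z.
  H_1: rank ker ∂_1 − rank ∂_2 = (30 − 9) − 20 = 1, and ∂_2 has invariant factor 2 > 1, so H_1 ≅ Z ⊕ Z/2Z.
  H_2: rank ker ∂_2 − rank ∂_3 = (20 − 20) − 0 = 0, and there is no ∂_3, so H_2 ≅ 0.

Hence the Betti numbers are b_0 = 1, b_1 = 1, b_2 = 0.

b_0 = 1, b_1 = 1, b_2 = 0.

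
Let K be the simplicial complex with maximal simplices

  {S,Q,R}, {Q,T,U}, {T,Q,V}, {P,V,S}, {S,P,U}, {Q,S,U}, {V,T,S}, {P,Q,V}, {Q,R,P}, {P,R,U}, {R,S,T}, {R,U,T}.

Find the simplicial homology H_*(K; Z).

H_0 = Z,  H_1 = Z/2,  H_2 = 0.

K has 7 vertices, 18 edges, 12 triangles.
rank ∂_0 = 0, rank ∂_1 = 6 ⇒ b_0 = 7 − 0 − 6 = 1; all invariant factors of ∂_1 are 1 so no torsion. So H_0 = Z.
rank ∂_1 = 6, rank ∂_2 = 12 ⇒ b_1 = 18 − 6 − 12 = 0; ∂_2 has invariant factor(s) [2] giving torsion. So H_1 = Z/2.
rank ∂_2 = 12, rank ∂_3 = 0 ⇒ b_2 = 12 − 12 − 0 = 0. So H_2 = 0.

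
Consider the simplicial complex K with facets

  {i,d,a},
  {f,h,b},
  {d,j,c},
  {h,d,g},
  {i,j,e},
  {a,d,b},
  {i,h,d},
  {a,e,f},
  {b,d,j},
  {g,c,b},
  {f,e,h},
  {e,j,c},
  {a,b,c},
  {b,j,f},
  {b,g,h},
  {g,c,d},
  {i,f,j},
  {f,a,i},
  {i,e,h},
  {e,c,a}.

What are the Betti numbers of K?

b_0 = 1, b_1 = 1, b_2 = 0.

Fix the vertex order a < b < c < d < e < f < g < h < i < j and write every simplex with vertices in increasing order. Then dim K = 2 and the simplices of K are:

  0-simplices (10): a, b, c, d, e, f, g, h, i, j
  1-simplices (30): ab, ac, ad, ae, af, ai, bc, bd, bf, bg, bh, bj, cd, ce, cg, cj, dg, dh, di, dj, ef, eh, ei, ej, fh, fi, fj, gh, hi, ij
  2-simplices (20): abc, abd, ace, adi, aef, afi, bcg, bdj, bfh, bfj, bgh, cdg, cdj, cej, dgh, dhi, efh, ehi, eij, fij

giving chain groups C_0 ≅ Z^10, C_1 ≅ Z^30, C_2 ≅ Z^20.

∂_1: C_1 → C_0 is given by ∂[p,q] = [q] − [p].
The resulting 10×30 matrix has rank 9, and its Smith normal form has invariant factors (1,1,1,1,1,1,1,1,1).

Boundary ∂_2: C_2 → C_1 maps a triangle to the signed sum of its edges. For instance
  ∂cdg = dg − cg + cd,
  ∂cdj = dj − cj + cd.
As a 30×20 matrix over Z this has rank 20, with invariant factors (1,1,1,1,1,1,1,1,1,1,1,1,1,1,1,1,1,1,1,2).

Reading off H_k = ker ∂_k / im ∂_{k+1}:

  H_0: rank C_0 − rank ∂_1 = 10 − 9 = 1, and the invariant factors of ∂_1 are all 1, so H_0 = Z.
  H_1: rank ker ∂_1 − rank ∂_2 = (30 − 9) − 20 = 1, and ∂_2 has invariant factor 2 > 1, so H_1 = Z × Z/2.
  H_2: rank ker ∂_2 − rank ∂_3 = (20 − 20) − 0 = 0, and there is no ∂_3, so H_2 = 0.

Hence the Betti numbers are b_0 = 1, b_1 = 1, b_2 = 0.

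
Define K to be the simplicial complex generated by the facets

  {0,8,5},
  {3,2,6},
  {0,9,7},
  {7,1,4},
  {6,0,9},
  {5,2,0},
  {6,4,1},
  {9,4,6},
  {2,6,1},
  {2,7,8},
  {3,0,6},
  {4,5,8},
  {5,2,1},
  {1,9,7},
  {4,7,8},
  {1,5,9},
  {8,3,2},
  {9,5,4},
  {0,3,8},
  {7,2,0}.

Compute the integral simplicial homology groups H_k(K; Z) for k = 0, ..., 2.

H_0 = Z,  H_1 = Z ⊕ Z/2,  H_2 = 0.

We work with the vertex ordering 0 < 1 < 2 < 3 < 4 < 5 < 6 < 7 < 8 < 9. The simplices of K, each written with vertices in increasing order, are:

  0-simplices (10): [0], [1], [2], [3], [4], [5], [6], [7], [8], [9]
  1-simplices (30): (30 of them)
  2-simplices (20): (20 of them)

Hence C_0 ≅ Z^10, C_1 ≅ Z^30, C_2 ≅ Z^20.

Boundary ∂_1: C_1 → C_0 maps an edge to its endpoints' difference, ∂[p,q] = q − p.
The 10×30 boundary matrix has rank 9 and Smith normal form diag(1,1,1,1,1,1,1,1,1).

The boundary map ∂_2: C_2 → C_1 maps a triangle to the signed sum of its edges. For instance
  ∂[1,4,7] = [4,7] − [1,7] + [1,4],
  ∂[0,3,6] = [3,6] − [0,6] + [0,3].
The 30×20 boundary matrix has rank 20 and Smith normal form diag(1,1,1,1,1,1,1,1,1,1,1,1,1,1,1,1,1,1,1,2).

Now H_k = ker ∂_k / im ∂_{k+1}, so:

  H_0: rank C_0 − rank ∂_1 = 10 − 9 = 1, and the invariant factors of ∂_1 are all 1, so H_0 = Z.
  H_1: rank ker ∂_1 − rank ∂_2 = (30 − 9) − 20 = 1, and ∂_2 has invariant factor 2 > 1, so H_1 = Z ⊕ Z/2.
  H_2: rank ker ∂_2 − rank ∂_3 = (20 − 20) − 0 = 0, and there is no ∂_3, so H_2 = 0.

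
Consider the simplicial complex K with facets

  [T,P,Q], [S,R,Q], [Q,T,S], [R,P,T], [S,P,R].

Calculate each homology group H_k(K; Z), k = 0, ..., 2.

Order the vertices as P < Q < R < S < T. Listing each simplex with vertices in this order, K has dimension 2 with simplices:

  0-simplices (5): P, Q, R, S, T
  1-simplices (10): PQ, PR, PS, PT, QR, QS, QT, RS, RT, ST
  2-simplices (5): PQT, PRS, PRT, QRS, QST

Hence C_0 ≅ Z^5, C_1 ≅ Z^10, C_2 ≅ Z^5.

∂_1: C_1 → C_0 sends each edge [p,q] (with p < q) to q − p.
The 5×10 boundary matrix has rank 4 and Smith normal form diag(1,1,1,1).

The boundary map ∂_2: C_2 → C_1 maps a triangle to the signed sum of its edges. For instance
  ∂QRS = RS − QS + QR,
  ∂PRT = RT − PT + PR.
As a 10×5 matrix over Z this has rank 5, with invariant factors (1,1,1,1,1).

Now H_k = ker ∂_k / im ∂_{k+1}, so:

  H_0: rank C_0 − rank ∂_1 = 5 − 4 = 1, and the invariant factors of ∂_1 are all 1, so H_0 ≅ Z.
  H_1: rank ker ∂_1 − rank ∂_2 = (10 − 4) − 5 = 1, and the invariant factors of ∂_2 are all 1, so H_1 ≅ Z.
  H_2: rank ker ∂_2 − rank ∂_3 = (5 − 5) − 0 = 0, and there is no ∂_3, so H_2 ≅ 0.

(K is a triangulation of the Möbius band.)

H_0 ≅ Z,  H_1 ≅ Z,  H_2 = 0.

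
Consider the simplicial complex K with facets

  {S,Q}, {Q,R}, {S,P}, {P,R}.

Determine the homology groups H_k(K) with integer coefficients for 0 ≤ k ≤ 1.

H_0 = Z,  H_1 = Z.

Fix the vertex order P < Q < R < S and write every simplex with vertices in increasing order. Then dim K = 1 and the simplices of K are:

  0-simplices (4): P, Q, R, S
  1-simplices (4): PR, PS, QR, QS

so the chain groups are C_0 ≅ Z^4, C_1 ≅ Z^4.

∂_1: C_1 → C_0 sends each edge [p,q] (with p < q) to q − p.
The 4×4 boundary matrix has rank 3 and Smith normal form diag(1,1,1).

From H_k ≅ ker(∂_k) / im(∂_{k+1}) we obtain:

  H_0: rank C_0 − rank ∂_1 = 4 − 3 = 1, and the invariant factors of ∂_1 are all 1, so H_0 = Z.
  H_1: rank ker ∂_1 − rank ∂_2 = (4 − 3) − 0 = 1, and there is no ∂_2, so H_1 = Z.

As a check, the Euler characteristic is 4 − 4 = 0, which agrees with 1 − 1 = 0.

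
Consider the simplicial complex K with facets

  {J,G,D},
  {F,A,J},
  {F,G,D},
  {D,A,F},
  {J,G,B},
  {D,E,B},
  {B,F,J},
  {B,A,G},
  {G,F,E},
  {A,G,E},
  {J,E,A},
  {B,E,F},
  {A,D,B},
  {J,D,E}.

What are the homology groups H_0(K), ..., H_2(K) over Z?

Fix the vertex order A < B < D < E < F < G < J and write every simplex with vertices in increasing order. Then dim K = 2 and the simplices of K are:

  0-simplices (7): A, B, D, E, F, G, J
  1-simplices (21): AB, AD, AE, AF, AG, AJ, BD, BE, BF, BG, BJ, DE, DF, DG, DJ, EF, EG, EJ, FG, FJ, GJ
  2-simplices (14): ABD, ABG, ADF, AEG, AEJ, AFJ, BDE, BEF, BFJ, BGJ, DEJ, DFG, DGJ, EFG

giving chain groups C_0 ≅ Z^7, C_1 ≅ Z^21, C_2 ≅ Z^14.

Boundary ∂_1: C_1 → C_0 maps an edge to its endpoints' difference, ∂[p,q] = q − p. For instance
  ∂BD = D − B.
The 7×21 boundary matrix has rank 6 and Smith normal form diag(1,1,1,1,1,1).

The boundary map ∂_2: C_2 → C_1 sends each 2-simplex [p,q,r] to [q,r] − [p,r] + [p,q]. For instance
  ∂BDE = DE − BE + BD,
  ∂BFJ = FJ − BJ + BF.
The resulting 21×14 matrix has rank 13, and its Smith normal form has invariant factors (1,1,1,1,1,1,1,1,1,1,1,1,1).

Reading off H_k = ker ∂_k / im ∂_{k+1}:

  H_0: rank C_0 − rank ∂_1 = 7 − 6 = 1, and the invariant factors of ∂_1 are all 1, so H_0 ≅ Z.
  H_1: rank ker ∂_1 − rank ∂_2 = (21 − 6) − 13 = 2, and the invariant factors of ∂_2 are all 1, so H_1 ≅ Z^2.
  H_2: rank ker ∂_2 − rank ∂_3 = (14 − 13) − 0 = 1, and there is no ∂_3, so H_2 ≅ Z.

(K is a triangulation of the torus T^2.)

H_0 = Z,  H_1 = Z^2,  H_2 = Z.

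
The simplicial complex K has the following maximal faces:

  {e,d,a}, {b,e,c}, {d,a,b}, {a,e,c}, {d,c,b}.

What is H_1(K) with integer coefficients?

H_1 ≅ Z.

Fix the vertex order a < b < c < d < e and write every simplex with vertices in increasing order. Then dim K = 2 and the simplices of K are:

  0-simplices (5): a, b, c, d, e
  1-simplices (10): ab, ac, ad, ae, bc, bd, be, cd, ce, de
  2-simplices (5): abd, ace, ade, bcd, bce

giving chain groups C_0 ≅ Z^5, C_1 ≅ Z^10, C_2 ≅ Z^5.

Boundary ∂_1: C_1 → C_0 is given by ∂[p,q] = [q] − [p]. For instance
  ∂ac = c − a.
The 5×10 boundary matrix has rank 4 and Smith normal form diag(1,1,1,1).

∂_2: C_2 → C_1 sends each 2-simplex [p,q,r] to [q,r] − [p,r] + [p,q]. For instance
  ∂ade = de − ae + ad,
  ∂bcd = cd − bd + bc.
The 10×5 boundary matrix has rank 5 and Smith normal form diag(1,1,1,1,1).

Reading off H_k = ker ∂_k / im ∂_{k+1}:

  H_1: rank ker ∂_1 − rank ∂_2 = (10 − 4) − 5 = 1, and the invariant factors of ∂_2 are all 1, so H_1 ≅ Z.

(K is a triangulation of the Möbius band.)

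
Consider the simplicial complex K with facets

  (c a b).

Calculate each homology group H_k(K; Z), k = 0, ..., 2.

K has 3 vertices, 3 edges, 1 triangle.
rank ∂_0 = 0, rank ∂_1 = 2 ⇒ b_0 = 3 − 0 − 2 = 1; all invariant factors of ∂_1 are 1 so no torsion. So H_0 ≅ Z.
rank ∂_1 = 2, rank ∂_2 = 1 ⇒ b_1 = 3 − 2 − 1 = 0; all invariant factors of ∂_2 are 1 so no torsion. So H_1 ≅ 0.
rank ∂_2 = 1, rank ∂_3 = 0 ⇒ b_2 = 1 − 1 − 0 = 0. So H_2 ≅ 0.

H_0 ≅ Z,  H_1 = 0,  H_2 = 0.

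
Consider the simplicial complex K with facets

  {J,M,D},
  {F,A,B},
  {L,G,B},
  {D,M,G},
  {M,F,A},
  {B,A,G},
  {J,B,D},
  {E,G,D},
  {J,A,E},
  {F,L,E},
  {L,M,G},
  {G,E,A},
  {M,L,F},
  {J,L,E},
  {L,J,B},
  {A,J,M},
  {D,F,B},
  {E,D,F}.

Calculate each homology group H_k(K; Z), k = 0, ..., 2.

H_0 ≅ Z,  H_1 ≅ Z^2,  H_2 ≅ Z.

We work with the vertex ordering A < B < D < E < F < G < J < L < M. The simplices of K, each written with vertices in increasing order, are:

  0-simplices (9): A, B, D, E, F, G, J, L, M
  1-simplices (27): AB, AE, AF, AG, AJ, AM, BD, BF, BG, BJ, BL, DE, DF, DG, DJ, DM, EF, EG, EJ, EL, FL, FM, GL, GM, JL, JM, LM
  2-simplices (18): ABF, ABG, AEG, AEJ, AFM, AJM, BDF, BDJ, BGL, BJL, DEF, DEG, DGM, DJM, EFL, EJL, FLM, GLM

giving chain groups C_0 ≅ Z^9, C_1 ≅ Z^27, C_2 ≅ Z^18.

∂_1: C_1 → C_0 maps an edge to its endpoints' difference, ∂[p,q] = q − p.
This gives a 9×27 integer matrix of rank 8; reducing to Smith normal form yields diagonal entries (1,1,1,1,1,1,1,1).

Boundary ∂_2: C_2 → C_1 sends each 2-simplex [p,q,r] to [q,r] − [p,r] + [p,q]. For instance
  ∂BDF = DF − BF + BD,
  ∂ABF = BF − AF + AB.
As a 27×18 matrix over Z this has rank 17, with invariant factors (1,1,1,1,1,1,1,1,1,1,1,1,1,1,1,1,1).

Reading off H_k = ker ∂_k / im ∂_{k+1}:

  H_0: rank C_0 − rank ∂_1 = 9 − 8 = 1, and the invariant factors of ∂_1 are all 1, so H_0 = Z.
  H_1: rank ker ∂_1 − rank ∂_2 = (27 − 8) − 17 = 2, and the invariant factors of ∂_2 are all 1, so H_1 = Z^2.
  H_2: rank ker ∂_2 − rank ∂_3 = (18 − 17) − 0 = 1, and there is no ∂_3, so H_2 = Z.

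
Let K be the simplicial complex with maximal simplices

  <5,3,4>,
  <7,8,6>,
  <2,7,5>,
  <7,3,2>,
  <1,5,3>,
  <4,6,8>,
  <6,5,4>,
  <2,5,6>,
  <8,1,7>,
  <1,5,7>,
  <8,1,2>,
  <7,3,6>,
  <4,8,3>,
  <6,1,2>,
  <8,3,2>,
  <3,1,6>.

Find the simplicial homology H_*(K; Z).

Take the total order 1 < 2 < 3 < 4 < 5 < 6 < 7 < 8 on the vertex set. Then K (dimension 2) consists of the simplices:

  0-simplices (8): [1], [2], [3], [4], [5], [6], [7], [8]
  1-simplices (24): (24 of them)
  2-simplices (16): [1,2,6], [1,2,8], [1,3,5], [1,3,6], [1,5,7], [1,7,8], [2,3,7], [2,3,8], [2,5,6], [2,5,7], [3,4,5], [3,4,8], [3,6,7], [4,5,6], [4,6,8], [6,7,8]

so the chain groups are C_0 ≅ Z^8, C_1 ≅ Z^24, C_2 ≅ Z^16.

The boundary map ∂_1: C_1 → C_0 sends each edge [p,q] (with p < q) to q − p.
This gives a 8×24 integer matrix of rank 7; reducing to Smith normal form yields diagonal entries (1,1,1,1,1,1,1).

The boundary map ∂_2: C_2 → C_1 sends each 2-simplex [p,q,r] to [q,r] − [p,r] + [p,q]. For instance
  ∂[1,3,6] = [3,6] − [1,6] + [1,3],
  ∂[4,6,8] = [6,8] − [4,8] + [4,6].
The 24×16 boundary matrix has rank 15 and Smith normal form diag(1,1,1,1,1,1,1,1,1,1,1,1,1,1,1).

Reading off H_k = ker ∂_k / im ∂_{k+1}:

  H_0: rank C_0 − rank ∂_1 = 8 − 7 = 1, and the invariant factors of ∂_1 are all 1, so H_0 = Z.
  H_1: rank ker ∂_1 − rank ∂_2 = (24 − 7) − 15 = 2, and the invariant factors of ∂_2 are all 1, so H_1 = Z^2.
  H_2: rank ker ∂_2 − rank ∂_3 = (16 − 15) − 0 = 1, and there is no ∂_3, so H_2 = Z.

H_0 = Z,  H_1 = Z^2,  H_2 = Z.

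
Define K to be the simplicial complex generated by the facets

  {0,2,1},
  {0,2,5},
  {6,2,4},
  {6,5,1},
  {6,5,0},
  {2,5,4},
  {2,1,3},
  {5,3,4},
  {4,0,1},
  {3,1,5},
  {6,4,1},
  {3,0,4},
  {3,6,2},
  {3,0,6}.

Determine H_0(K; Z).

H_0 ≅ Z.

K has 7 vertices, 21 edges, 14 triangles.
rank ∂_0 = 0, rank ∂_1 = 6 ⇒ b_0 = 7 − 0 − 6 = 1; all invariant factors of ∂_1 are 1 so no torsion. So H_0 ≅ Z.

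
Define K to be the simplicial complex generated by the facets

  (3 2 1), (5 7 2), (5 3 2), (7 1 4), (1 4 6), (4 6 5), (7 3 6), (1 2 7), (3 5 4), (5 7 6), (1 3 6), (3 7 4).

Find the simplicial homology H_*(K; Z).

K has 7 vertices, 18 edges, 12 triangles.
rank ∂_0 = 0, rank ∂_1 = 6 ⇒ b_0 = 7 − 0 − 6 = 1; all invariant factors of ∂_1 are 1 so no torsion. So H_0 ≅ Z.
rank ∂_1 = 6, rank ∂_2 = 12 ⇒ b_1 = 18 − 6 − 12 = 0; ∂_2 has invariant factor(s) [2] giving torsion. So H_1 ≅ Z/2Z.
rank ∂_2 = 12, rank ∂_3 = 0 ⇒ b_2 = 12 − 12 − 0 = 0. So H_2 ≅ 0.

H_0 = Z,  H_1 = Z/2Z,  H_2 = 0.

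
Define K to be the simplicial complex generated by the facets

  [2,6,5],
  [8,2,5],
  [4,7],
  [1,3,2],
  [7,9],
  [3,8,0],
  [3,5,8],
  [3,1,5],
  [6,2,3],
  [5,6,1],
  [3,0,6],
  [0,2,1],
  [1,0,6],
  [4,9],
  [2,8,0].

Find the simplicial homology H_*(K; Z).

Fix the vertex order 0 < 1 < 2 < 3 < 4 < 5 < 6 < 7 < 8 < 9 and write every simplex with vertices in increasing order. Then dim K = 2 and the simplices of K are:

  0-simplices (10): [0], [1], [2], [3], [4], [5], [6], [7], [8], [9]
  1-simplices (21): [0,1], [0,2], [0,3], [0,6], [0,8], [1,2], [1,3], [1,5], [1,6], [2,3], [2,5], [2,6], [2,8], [3,5], [3,6], [3,8], [4,7], [4,9], [5,6], [5,8], [7,9]
  2-simplices (12): [0,1,2], [0,1,6], [0,2,8], [0,3,6], [0,3,8], [1,2,3], [1,3,5], [1,5,6], [2,3,6], [2,5,6], [2,5,8], [3,5,8]

Hence C_0 ≅ Z^10, C_1 ≅ Z^21, C_2 ≅ Z^12.

∂_1: C_1 → C_0 sends each edge [p,q] (with p < q) to q − p. For instance
  ∂[0,1] = [1] − [0].
This gives a 10×21 integer matrix of rank 8; reducing to Smith normal form yields diagonal entries (1,1,1,1,1,1,1,1).

Boundary ∂_2: C_2 → C_1 sends each 2-simplex [p,q,r] to [q,r] − [p,r] + [p,q]. For instance
  ∂[2,5,6] = [5,6] − [2,6] + [2,5],
  ∂[1,5,6] = [5,6] − [1,6] + [1,5].
As a 21×12 matrix over Z this has rank 12, with invariant factors (1,1,1,1,1,1,1,1,1,1,1,2).

Reading off H_k = ker ∂_k / im ∂_{k+1}:

  H_0: rank C_0 − rank ∂_1 = 10 − 8 = 2, and the invariant factors of ∂_1 are all 1, so H_0 = Z^2.
  H_1: rank ker ∂_1 − rank ∂_2 = (21 − 8) − 12 = 1, and ∂_2 has invariant factor 2 > 1, so H_1 = Z ⊕ Z/2Z.
  H_2: rank ker ∂_2 − rank ∂_3 = (12 − 12) − 0 = 0, and there is no ∂_3, so H_2 = 0.

As a check, the Euler characteristic is 10 − 21 + 12 = 1, which agrees with 2 − 1 + 0 = 1.

H_0 = Z^2,  H_1 = Z ⊕ Z/2Z,  H_2 = 0.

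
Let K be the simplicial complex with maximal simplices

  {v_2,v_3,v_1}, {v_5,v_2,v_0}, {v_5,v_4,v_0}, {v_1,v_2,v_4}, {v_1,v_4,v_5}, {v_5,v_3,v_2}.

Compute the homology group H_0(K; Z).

Order the vertices as v_0 < v_1 < v_2 < v_3 < v_4 < v_5. Listing each simplex with vertices in this order, K has dimension 2 with simplices:

  0-simplices (6): [v_0], [v_1], [v_2], [v_3], [v_4], [v_5]
  1-simplices (12): [v_0,v_2], [v_0,v_4], [v_0,v_5], [v_1,v_2], [v_1,v_3], [v_1,v_4], [v_1,v_5], [v_2,v_3], [v_2,v_4], [v_2,v_5], [v_3,v_5], [v_4,v_5]
  2-simplices (6): [v_0,v_2,v_5], [v_0,v_4,v_5], [v_1,v_2,v_3], [v_1,v_2,v_4], [v_1,v_4,v_5], [v_2,v_3,v_5]

Hence C_0 ≅ Z^6, C_1 ≅ Z^12, C_2 ≅ Z^6.

The boundary map ∂_1: C_1 → C_0 is given by ∂[p,q] = [q] − [p]. For instance
  ∂[v_1,v_4] = [v_4] − [v_1].
The resulting 6×12 matrix has rank 5, and its Smith normal form has invariant factors (1,1,1,1,1).

Boundary ∂_2: C_2 → C_1 maps a triangle to the signed sum of its edges. For instance
  ∂[v_1,v_2,v_4] = [v_2,v_4] − [v_1,v_4] + [v_1,v_2],
  ∂[v_0,v_2,v_5] = [v_2,v_5] − [v_0,v_5] + [v_0,v_2].
The 12×6 boundary matrix has rank 6 and Smith normal form diag(1,1,1,1,1,1).

From H_k ≅ ker(∂_k) / im(∂_{k+1}) we obtain:

  H_0: rank C_0 − rank ∂_1 = 6 − 5 = 1, and the invariant factors of ∂_1 are all 1, so H_0 ≅ Z.

(K is a triangulation of the cylinder S^1 x I.)

H_0 ≅ Z.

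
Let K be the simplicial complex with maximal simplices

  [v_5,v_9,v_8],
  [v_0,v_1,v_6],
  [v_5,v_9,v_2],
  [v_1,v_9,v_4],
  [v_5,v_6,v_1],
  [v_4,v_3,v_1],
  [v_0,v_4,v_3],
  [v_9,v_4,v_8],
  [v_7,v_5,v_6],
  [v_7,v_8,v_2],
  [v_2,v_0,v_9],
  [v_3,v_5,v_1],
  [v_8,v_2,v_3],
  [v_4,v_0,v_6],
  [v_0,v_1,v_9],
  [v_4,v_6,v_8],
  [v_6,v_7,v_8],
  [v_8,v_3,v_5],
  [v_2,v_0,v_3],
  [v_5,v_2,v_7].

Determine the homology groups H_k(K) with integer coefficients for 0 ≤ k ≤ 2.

Order the vertices as v_0 < v_1 < v_2 < v_3 < v_4 < v_5 < v_6 < v_7 < v_8 < v_9. Listing each simplex with vertices in this order, K has dimension 2 with simplices:

  0-simplices (10): [v_0], [v_1], [v_2], [v_3], [v_4], [v_5], [v_6], [v_7], [v_8], [v_9]
  1-simplices (30): (30 of them)
  2-simplices (20): (20 of them)

Hence C_0 ≅ Z^10, C_1 ≅ Z^30, C_2 ≅ Z^20.

Boundary ∂_1: C_1 → C_0 is given by ∂[p,q] = [q] − [p].
The resulting 10×30 matrix has rank 9, and its Smith normal form has invariant factors (1,1,1,1,1,1,1,1,1).

The boundary map ∂_2: C_2 → C_1 acts by ∂[p,q,r] = [q,r] − [p,r] + [p,q]. For instance
  ∂[v_1,v_3,v_5] = [v_3,v_5] − [v_1,v_5] + [v_1,v_3],
  ∂[v_1,v_4,v_9] = [v_4,v_9] − [v_1,v_9] + [v_1,v_4].
As a 30×20 matrix over Z this has rank 20, with invariant factors (1,1,1,1,1,1,1,1,1,1,1,1,1,1,1,1,1,1,1,2).

Now H_k = ker ∂_k / im ∂_{k+1}, so:

  H_0: rank C_0 − rank ∂_1 = 10 − 9 = 1, and the invariant factors of ∂_1 are all 1, so H_0 ≅ Z.
  H_1: rank ker ∂_1 − rank ∂_2 = (30 − 9) − 20 = 1, and ∂_2 has invariant factor 2 > 1, so H_1 ≅ Z × Z/2.
  H_2: rank ker ∂_2 − rank ∂_3 = (20 − 20) − 0 = 0, and there is no ∂_3, so H_2 ≅ 0.

H_0 ≅ Z,  H_1 ≅ Z × Z/2,  H_2 = 0.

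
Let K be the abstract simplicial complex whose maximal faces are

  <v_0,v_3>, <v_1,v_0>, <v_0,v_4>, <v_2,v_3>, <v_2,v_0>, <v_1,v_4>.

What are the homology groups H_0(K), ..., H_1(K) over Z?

H_0 ≅ Z,  H_1 ≅ Z^2.

We work with the vertex ordering v_0 < v_1 < v_2 < v_3 < v_4. The simplices of K, each written with vertices in increasing order, are:

  0-simplices (5): [v_0], [v_1], [v_2], [v_3], [v_4]
  1-simplices (6): [v_0,v_1], [v_0,v_2], [v_0,v_3], [v_0,v_4], [v_1,v_4], [v_2,v_3]

so the chain groups are C_0 ≅ Z^5, C_1 ≅ Z^6.

Boundary ∂_1: C_1 → C_0 sends each edge [p,q] (with p < q) to q − p. For instance
  ∂[v_2,v_3] = [v_3] − [v_2].
As a 5×6 matrix over Z this has rank 4, with invariant factors (1,1,1,1).

Computing H_k = (kernel of ∂_k) / (image of ∂_{k+1}):

  H_0: rank C_0 − rank ∂_1 = 5 − 4 = 1, and the invariant factors of ∂_1 are all 1, so H_0 = Z.
  H_1: rank ker ∂_1 − rank ∂_2 = (6 − 4) − 0 = 2, and there is no ∂_2, so H_1 = Z^2.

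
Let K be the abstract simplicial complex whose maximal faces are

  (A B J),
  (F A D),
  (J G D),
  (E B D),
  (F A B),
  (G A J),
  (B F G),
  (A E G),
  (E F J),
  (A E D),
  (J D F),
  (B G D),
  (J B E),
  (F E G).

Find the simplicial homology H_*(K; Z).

Order the vertices as A < B < D < E < F < G < J. Listing each simplex with vertices in this order, K has dimension 2 with simplices:

  0-simplices (7): A, B, D, E, F, G, J
  1-simplices (21): AB, AD, AE, AF, AG, AJ, BD, BE, BF, BG, BJ, DE, DF, DG, DJ, EF, EG, EJ, FG, FJ, GJ
  2-simplices (14): ABF, ABJ, ADE, ADF, AEG, AGJ, BDE, BDG, BEJ, BFG, DFJ, DGJ, EFG, EFJ

so the chain groups are C_0 ≅ Z^7, C_1 ≅ Z^21, C_2 ≅ Z^14.

Boundary ∂_1: C_1 → C_0 sends each edge [p,q] (with p < q) to q − p.
The 7×21 boundary matrix has rank 6 and Smith normal form diag(1,1,1,1,1,1).

Boundary ∂_2: C_2 → C_1 sends each 2-simplex [p,q,r] to [q,r] − [p,r] + [p,q]. For instance
  ∂DFJ = FJ − DJ + DF,
  ∂AEG = EG − AG + AE.
This gives a 21×14 integer matrix of rank 13; reducing to Smith normal form yields diagonal entries (1,1,1,1,1,1,1,1,1,1,1,1,1).

Now H_k = ker ∂_k / im ∂_{k+1}, so:

  H_0: rank C_0 − rank ∂_1 = 7 − 6 = 1, and the invariant factors of ∂_1 are all 1, so H_0 ≅ Z.
  H_1: rank ker ∂_1 − rank ∂_2 = (21 − 6) − 13 = 2, and the invariant factors of ∂_2 are all 1, so H_1 ≅ Z^2.
  H_2: rank ker ∂_2 − rank ∂_3 = (14 − 13) − 0 = 1, and there is no ∂_3, so H_2 ≅ Z.

(K is a triangulation of the torus T^2.)

H_0 ≅ Z,  H_1 ≅ Z^2,  H_2 ≅ Z.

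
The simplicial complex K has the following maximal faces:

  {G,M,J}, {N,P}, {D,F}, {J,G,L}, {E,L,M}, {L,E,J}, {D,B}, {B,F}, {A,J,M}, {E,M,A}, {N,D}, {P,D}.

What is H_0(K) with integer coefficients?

K has 11 vertices, 18 edges, 6 triangles.
rank ∂_0 = 0, rank ∂_1 = 9 ⇒ b_0 = 11 − 0 − 9 = 2; all invariant factors of ∂_1 are 1 so no torsion. So H_0 ≅ Z^2.

H_0 = Z^2.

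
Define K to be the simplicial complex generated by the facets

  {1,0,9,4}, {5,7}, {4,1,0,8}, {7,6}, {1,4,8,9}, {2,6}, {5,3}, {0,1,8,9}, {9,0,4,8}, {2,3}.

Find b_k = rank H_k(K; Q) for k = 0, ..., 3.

b_0 = 2, b_1 = 1, b_2 = 0, b_3 = 1.

We work with the vertex ordering 0 < 1 < 2 < 3 < 4 < 5 < 6 < 7 < 8 < 9. The simplices of K, each written with vertices in increasing order, are:

  0-simplices (10): [0], [1], [2], [3], [4], [5], [6], [7], [8], [9]
  1-simplices (15): [0,1], [0,4], [0,8], [0,9], [1,4], [1,8], [1,9], [2,3], [2,6], [3,5], [4,8], [4,9], [5,7], [6,7], [8,9]
  2-simplices (10): [0,1,4], [0,1,8], [0,1,9], [0,4,8], [0,4,9], [0,8,9], [1,4,8], [1,4,9], [1,8,9], [4,8,9]
  3-simplices (5): [0,1,4,8], [0,1,4,9], [0,1,8,9], [0,4,8,9], [1,4,8,9]

so the chain groups are C_0 ≅ Z^10, C_1 ≅ Z^15, C_2 ≅ Z^10, C_3 ≅ Z^5.

Boundary ∂_1: C_1 → C_0 sends each edge [p,q] (with p < q) to q − p.
As a 10×15 matrix over Z this has rank 8, with invariant factors (1,1,1,1,1,1,1,1).

The boundary map ∂_2: C_2 → C_1 maps a triangle to the signed sum of its edges. For instance
  ∂[0,1,9] = [1,9] − [0,9] + [0,1],
  ∂[4,8,9] = [8,9] − [4,9] + [4,8].
As a 15×10 matrix over Z this has rank 6, with invariant factors (1,1,1,1,1,1).

∂_3: C_3 → C_2 sends each 3-simplex σ to the alternating sum Σ_i (−1)^i (σ with its i-th vertex removed). For instance
  ∂[0,4,8,9] = [4,8,9] − [0,8,9] + [0,4,9] − [0,4,8],
  ∂[1,4,8,9] = [4,8,9] − [1,8,9] + [1,4,9] − [1,4,8].
The 10×5 boundary matrix has rank 4 and Smith normal form diag(1,1,1,1).

Computing H_k = (kernel of ∂_k) / (image of ∂_{k+1}):

  H_0: rank C_0 − rank ∂_1 = 10 − 8 = 2, and the invariant factors of ∂_1 are all 1, so H_0 = Z^2.
  H_1: rank ker ∂_1 − rank ∂_2 = (15 − 8) − 6 = 1, and the invariant factors of ∂_2 are all 1, so H_1 = Z.
  H_2: rank ker ∂_2 − rank ∂_3 = (10 − 6) − 4 = 0, and the invariant factors of ∂_3 are all 1, so H_2 = 0.
  H_3: rank ker ∂_3 − rank ∂_4 = (5 − 4) − 0 = 1, and there is no ∂_4, so H_3 = Z.

(K is a triangulation of the disjoint union of the 3-sphere S^3 and the circle S^1.)

Hence the Betti numbers are b_0 = 2, b_1 = 1, b_2 = 0, b_3 = 1.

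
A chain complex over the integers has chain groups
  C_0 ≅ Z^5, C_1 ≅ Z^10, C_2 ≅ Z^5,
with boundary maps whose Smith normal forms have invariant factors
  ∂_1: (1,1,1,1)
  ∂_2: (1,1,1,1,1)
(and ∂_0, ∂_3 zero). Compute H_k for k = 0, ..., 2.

H_0 = Z,  H_1 = Z,  H_2 = 0.

H_0: b_0 = 5 − 0 − 4 = 1; torsion from ∂_1 factors > 1: none. So H_0 = Z.
H_1: b_1 = 10 − 4 − 5 = 1; torsion from ∂_2 factors > 1: none. So H_1 = Z.
H_2: b_2 = 5 − 5 − 0 = 0; torsion from ∂_3 factors > 1: none. So H_2 = 0.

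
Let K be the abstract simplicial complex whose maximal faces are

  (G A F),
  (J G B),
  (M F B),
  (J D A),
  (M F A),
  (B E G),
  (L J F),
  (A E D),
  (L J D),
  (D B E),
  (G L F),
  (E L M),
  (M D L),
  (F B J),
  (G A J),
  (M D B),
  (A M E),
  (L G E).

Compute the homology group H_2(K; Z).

Fix the vertex order A < B < D < E < F < G < J < L < M and write every simplex with vertices in increasing order. Then dim K = 2 and the simplices of K are:

  0-simplices (9): A, B, D, E, F, G, J, L, M
  1-simplices (27): AD, AE, AF, AG, AJ, AM, BD, BE, BF, BG, BJ, BM, DE, DJ, DL, DM, EG, EL, EM, FG, FJ, FL, FM, GJ, GL, JL, LM
  2-simplices (18): ADE, ADJ, AEM, AFG, AFM, AGJ, BDE, BDM, BEG, BFJ, BFM, BGJ, DJL, DLM, EGL, ELM, FGL, FJL

so the chain groups are C_0 ≅ Z^9, C_1 ≅ Z^27, C_2 ≅ Z^18.

Boundary ∂_1: C_1 → C_0 is given by ∂[p,q] = [q] − [p]. For instance
  ∂AM = M − A.
The resulting 9×27 matrix has rank 8, and its Smith normal form has invariant factors (1,1,1,1,1,1,1,1).

Boundary ∂_2: C_2 → C_1 sends each 2-simplex [p,q,r] to [q,r] − [p,r] + [p,q]. For instance
  ∂ADE = DE − AE + AD,
  ∂BDM = DM − BM + BD.
As a 27×18 matrix over Z this has rank 18, with invariant factors (1,1,1,1,1,1,1,1,1,1,1,1,1,1,1,1,1,2).

Computing H_k = (kernel of ∂_k) / (image of ∂_{k+1}):

  H_2: rank ker ∂_2 − rank ∂_3 = (18 − 18) − 0 = 0, and there is no ∂_3, so H_2 = 0.

H_2 = 0.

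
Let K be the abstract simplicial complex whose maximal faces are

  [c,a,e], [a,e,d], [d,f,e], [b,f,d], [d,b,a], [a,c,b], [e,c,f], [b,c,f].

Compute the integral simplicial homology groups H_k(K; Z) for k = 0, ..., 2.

H_0 = Z,  H_1 = 0,  H_2 = Z.

Fix the vertex order a < b < c < d < e < f and write every simplex with vertices in increasing order. Then dim K = 2 and the simplices of K are:

  0-simplices (6): a, b, c, d, e, f
  1-simplices (12): ab, ac, ad, ae, bc, bd, bf, ce, cf, de, df, ef
  2-simplices (8): abc, abd, ace, ade, bcf, bdf, cef, def

Hence C_0 ≅ Z^6, C_1 ≅ Z^12, C_2 ≅ Z^8.

The boundary map ∂_1: C_1 → C_0 is given by ∂[p,q] = [q] − [p].
As a 6×12 matrix over Z this has rank 5, with invariant factors (1,1,1,1,1).

∂_2: C_2 → C_1 acts by ∂[p,q,r] = [q,r] − [p,r] + [p,q]. For instance
  ∂abc = bc − ac + ab,
  ∂cef = ef − cf + ce.
As a 12×8 matrix over Z this has rank 7, with invariant factors (1,1,1,1,1,1,1).

From H_k ≅ ker(∂_k) / im(∂_{k+1}) we obtain:

  H_0: rank C_0 − rank ∂_1 = 6 − 5 = 1, and the invariant factors of ∂_1 are all 1, so H_0 ≅ Z.
  H_1: rank ker ∂_1 − rank ∂_2 = (12 − 5) − 7 = 0, and the invariant factors of ∂_2 are all 1, so H_1 ≅ 0.
  H_2: rank ker ∂_2 − rank ∂_3 = (8 − 7) − 0 = 1, and there is no ∂_3, so H_2 ≅ Z.

(K is a triangulation of the 2-sphere S^2.)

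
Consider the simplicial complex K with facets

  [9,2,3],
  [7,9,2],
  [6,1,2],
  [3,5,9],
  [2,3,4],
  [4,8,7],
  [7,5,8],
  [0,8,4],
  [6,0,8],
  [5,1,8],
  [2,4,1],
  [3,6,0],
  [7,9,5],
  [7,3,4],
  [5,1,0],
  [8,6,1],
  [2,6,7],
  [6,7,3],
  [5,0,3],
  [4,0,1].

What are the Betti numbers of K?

We work with the vertex ordering 0 < 1 < 2 < 3 < 4 < 5 < 6 < 7 < 8 < 9. The simplices of K, each written with vertices in increasing order, are:

  0-simplices (10): [0], [1], [2], [3], [4], [5], [6], [7], [8], [9]
  1-simplices (30): (30 of them)
  2-simplices (20): (20 of them)

Hence C_0 ≅ Z^10, C_1 ≅ Z^30, C_2 ≅ Z^20.

Boundary ∂_1: C_1 → C_0 maps an edge to its endpoints' difference, ∂[p,q] = q − p.
The 10×30 boundary matrix has rank 9 and Smith normal form diag(1,1,1,1,1,1,1,1,1).

Boundary ∂_2: C_2 → C_1 sends each 2-simplex [p,q,r] to [q,r] − [p,r] + [p,q]. For instance
  ∂[2,6,7] = [6,7] − [2,7] + [2,6],
  ∂[5,7,9] = [7,9] − [5,9] + [5,7].
As a 30×20 matrix over Z this has rank 20, with invariant factors (1,1,1,1,1,1,1,1,1,1,1,1,1,1,1,1,1,1,1,2).

Now H_k = ker ∂_k / im ∂_{k+1}, so:

  H_0: rank C_0 − rank ∂_1 = 10 − 9 = 1, and the invariant factors of ∂_1 are all 1, so H_0 ≅ Z.
  H_1: rank ker ∂_1 − rank ∂_2 = (30 − 9) − 20 = 1, and ∂_2 has invariant factor 2 > 1, so H_1 ≅ Z ⊕ Z/2.
  H_2: rank ker ∂_2 − rank ∂_3 = (20 − 20) − 0 = 0, and there is no ∂_3, so H_2 ≅ 0.

As a check, the Euler characteristic is 10 − 30 + 20 = 0, which agrees with 1 − 1 + 0 = 0.

Hence the Betti numbers are b_0 = 1, b_1 = 1, b_2 = 0.

b_0 = 1, b_1 = 1, b_2 = 0.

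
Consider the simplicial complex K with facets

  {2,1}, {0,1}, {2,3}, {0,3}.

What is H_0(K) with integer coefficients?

H_0 ≅ Z.

Take the total order 0 < 1 < 2 < 3 on the vertex set. Then K (dimension 1) consists of the simplices:

  0-simplices (4): [0], [1], [2], [3]
  1-simplices (4): [0,1], [0,3], [1,2], [2,3]

Hence C_0 ≅ Z^4, C_1 ≅ Z^4.

Boundary ∂_1: C_1 → C_0 maps an edge to its endpoints' difference, ∂[p,q] = q − p. For instance
  ∂[1,2] = [2] − [1].
This gives a 4×4 integer matrix of rank 3; reducing to Smith normal form yields diagonal entries (1,1,1).

Computing H_k = (kernel of ∂_k) / (image of ∂_{k+1}):

  H_0: rank C_0 − rank ∂_1 = 4 − 3 = 1, and the invariant factors of ∂_1 are all 1, so H_0 = Z.

(K is a triangulation of the circle S^1.)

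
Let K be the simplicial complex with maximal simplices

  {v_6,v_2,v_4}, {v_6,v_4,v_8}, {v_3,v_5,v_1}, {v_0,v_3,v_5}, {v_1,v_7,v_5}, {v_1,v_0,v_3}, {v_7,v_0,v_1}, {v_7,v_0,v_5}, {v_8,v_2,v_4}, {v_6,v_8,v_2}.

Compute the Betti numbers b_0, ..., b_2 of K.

b_0 = 2, b_1 = 0, b_2 = 2.

We work with the vertex ordering v_0 < v_1 < v_2 < v_3 < v_4 < v_5 < v_6 < v_7 < v_8. The simplices of K, each written with vertices in increasing order, are:

  0-simplices (9): [v_0], [v_1], [v_2], [v_3], [v_4], [v_5], [v_6], [v_7], [v_8]
  1-simplices (15): (15 of them)
  2-simplices (10): [v_0,v_1,v_3], [v_0,v_1,v_7], [v_0,v_3,v_5], [v_0,v_5,v_7], [v_1,v_3,v_5], [v_1,v_5,v_7], [v_2,v_4,v_6], [v_2,v_4,v_8], [v_2,v_6,v_8], [v_4,v_6,v_8]

so the chain groups are C_0 ≅ Z^9, C_1 ≅ Z^15, C_2 ≅ Z^10.

∂_1: C_1 → C_0 sends each edge [p,q] (with p < q) to q − p. For instance
  ∂[v_3,v_5] = [v_5] − [v_3].
As a 9×15 matrix over Z this has rank 7, with invariant factors (1,1,1,1,1,1,1).

The boundary map ∂_2: C_2 → C_1 acts by ∂[p,q,r] = [q,r] − [p,r] + [p,q]. For instance
  ∂[v_4,v_6,v_8] = [v_6,v_8] − [v_4,v_8] + [v_4,v_6],
  ∂[v_0,v_1,v_7] = [v_1,v_7] − [v_0,v_7] + [v_0,v_1].
The resulting 15×10 matrix has rank 8, and its Smith normal form has invariant factors (1,1,1,1,1,1,1,1).

From H_k ≅ ker(∂_k) / im(∂_{k+1}) we obtain:

  H_0: rank C_0 − rank ∂_1 = 9 − 7 = 2, and the invariant factors of ∂_1 are all 1, so H_0 ≅ Z^2.
  H_1: rank ker ∂_1 − rank ∂_2 = (15 − 7) − 8 = 0, and the invariant factors of ∂_2 are all 1, so H_1 ≅ 0.
  H_2: rank ker ∂_2 − rank ∂_3 = (10 − 8) − 0 = 2, and there is no ∂_3, so H_2 ≅ Z^2.

Hence the Betti numbers are b_0 = 2, b_1 = 0, b_2 = 2.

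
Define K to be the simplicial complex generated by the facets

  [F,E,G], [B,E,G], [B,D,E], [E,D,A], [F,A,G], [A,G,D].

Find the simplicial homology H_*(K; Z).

We work with the vertex ordering A < B < D < E < F < G. The simplices of K, each written with vertices in increasing order, are:

  0-simplices (6): A, B, D, E, F, G
  1-simplices (12): AD, AE, AF, AG, BD, BE, BG, DE, DG, EF, EG, FG
  2-simplices (6): ADE, ADG, AFG, BDE, BEG, EFG

so the chain groups are C_0 ≅ Z^6, C_1 ≅ Z^12, C_2 ≅ Z^6.

∂_1: C_1 → C_0 maps an edge to its endpoints' difference, ∂[p,q] = q − p.
This gives a 6×12 integer matrix of rank 5; reducing to Smith normal form yields diagonal entries (1,1,1,1,1).

The boundary map ∂_2: C_2 → C_1 sends each 2-simplex [p,q,r] to [q,r] − [p,r] + [p,q]. For instance
  ∂EFG = FG − EG + EF,
  ∂AFG = FG − AG + AF.
The 12×6 boundary matrix has rank 6 and Smith normal form diag(1,1,1,1,1,1).

From H_k ≅ ker(∂_k) / im(∂_{k+1}) we obtain:

  H_0: rank C_0 − rank ∂_1 = 6 − 5 = 1, and the invariant factors of ∂_1 are all 1, so H_0 ≅ Z.
  H_1: rank ker ∂_1 − rank ∂_2 = (12 − 5) − 6 = 1, and the invariant factors of ∂_2 are all 1, so H_1 ≅ Z.
  H_2: rank ker ∂_2 − rank ∂_3 = (6 − 6) − 0 = 0, and there is no ∂_3, so H_2 ≅ 0.

As a check, the Euler characteristic is 6 − 12 + 6 = 0, which agrees with 1 − 1 + 0 = 0.
(K is a triangulation of the cylinder S^1 x I.)

H_0 ≅ Z,  H_1 ≅ Z,  H_2 = 0.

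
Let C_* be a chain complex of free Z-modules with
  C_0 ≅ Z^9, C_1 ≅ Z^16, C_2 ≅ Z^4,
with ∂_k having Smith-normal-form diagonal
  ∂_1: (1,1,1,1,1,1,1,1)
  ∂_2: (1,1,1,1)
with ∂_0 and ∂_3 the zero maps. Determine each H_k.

H_0: b_0 = 9 − 0 − 8 = 1; torsion from ∂_1 factors > 1: none. So H_0 = Z.
H_1: b_1 = 16 − 8 − 4 = 4; torsion from ∂_2 factors > 1: none. So H_1 = Z^4.
H_2: b_2 = 4 − 4 − 0 = 0; torsion from ∂_3 factors > 1: none. So H_2 = 0.

H_0 = Z,  H_1 = Z^4,  H_2 = 0.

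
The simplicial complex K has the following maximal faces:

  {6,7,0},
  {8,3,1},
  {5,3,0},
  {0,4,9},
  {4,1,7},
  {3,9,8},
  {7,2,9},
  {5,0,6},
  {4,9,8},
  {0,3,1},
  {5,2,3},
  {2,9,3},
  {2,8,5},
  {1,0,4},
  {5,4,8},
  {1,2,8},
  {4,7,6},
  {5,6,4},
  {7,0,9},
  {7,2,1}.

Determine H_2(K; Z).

H_2 ≅ 0.

We work with the vertex ordering 0 < 1 < 2 < 3 < 4 < 5 < 6 < 7 < 8 < 9. The simplices of K, each written with vertices in increasing order, are:

  0-simplices (10): [0], [1], [2], [3], [4], [5], [6], [7], [8], [9]
  1-simplices (30): (30 of them)
  2-simplices (20): (20 of them)

giving chain groups C_0 ≅ Z^10, C_1 ≅ Z^30, C_2 ≅ Z^20.

The boundary map ∂_1: C_1 → C_0 maps an edge to its endpoints' difference, ∂[p,q] = q − p.
The 10×30 boundary matrix has rank 9 and Smith normal form diag(1,1,1,1,1,1,1,1,1).

The boundary map ∂_2: C_2 → C_1 acts by ∂[p,q,r] = [q,r] − [p,r] + [p,q]. For instance
  ∂[1,3,8] = [3,8] − [1,8] + [1,3],
  ∂[0,1,4] = [1,4] − [0,4] + [0,1].
This gives a 30×20 integer matrix of rank 20; reducing to Smith normal form yields diagonal entries (1,1,1,1,1,1,1,1,1,1,1,1,1,1,1,1,1,1,1,2).

Computing H_k = (kernel of ∂_k) / (image of ∂_{k+1}):

  H_2: rank ker ∂_2 − rank ∂_3 = (20 − 20) − 0 = 0, and there is no ∂_3, so H_2 ≅ 0.

(K is a triangulation of the Klein bottle.)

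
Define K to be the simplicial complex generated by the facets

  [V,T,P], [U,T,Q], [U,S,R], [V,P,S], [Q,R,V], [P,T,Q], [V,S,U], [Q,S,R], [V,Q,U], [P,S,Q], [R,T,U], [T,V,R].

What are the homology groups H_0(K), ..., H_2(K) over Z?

We work with the vertex ordering P < Q < R < S < T < U < V. The simplices of K, each written with vertices in increasing order, are:

  0-simplices (7): P, Q, R, S, T, U, V
  1-simplices (18): PQ, PS, PT, PV, QR, QS, QT, QU, QV, RS, RT, RU, RV, SU, SV, TU, TV, UV
  2-simplices (12): PQS, PQT, PSV, PTV, QRS, QRV, QTU, QUV, RSU, RTU, RTV, SUV

so the chain groups are C_0 ≅ Z^7, C_1 ≅ Z^18, C_2 ≅ Z^12.

The boundary map ∂_1: C_1 → C_0 maps an edge to its endpoints' difference, ∂[p,q] = q − p. For instance
  ∂TU = U − T.
As a 7×18 matrix over Z this has rank 6, with invariant factors (1,1,1,1,1,1).

The boundary map ∂_2: C_2 → C_1 sends each 2-simplex [p,q,r] to [q,r] − [p,r] + [p,q]. For instance
  ∂PSV = SV − PV + PS,
  ∂QRV = RV − QV + QR.
The resulting 18×12 matrix has rank 12, and its Smith normal form has invariant factors (1,1,1,1,1,1,1,1,1,1,1,2).

From H_k ≅ ker(∂_k) / im(∂_{k+1}) we obtain:

  H_0: rank C_0 − rank ∂_1 = 7 − 6 = 1, and the invariant factors of ∂_1 are all 1, so H_0 = Z.
  H_1: rank ker ∂_1 − rank ∂_2 = (18 − 6) − 12 = 0, and ∂_2 has invariant factor 2 > 1, so H_1 = Z/2Z.
  H_2: rank ker ∂_2 − rank ∂_3 = (12 − 12) − 0 = 0, and there is no ∂_3, so H_2 = 0.

H_0 ≅ Z,  H_1 ≅ Z/2Z,  H_2 = 0.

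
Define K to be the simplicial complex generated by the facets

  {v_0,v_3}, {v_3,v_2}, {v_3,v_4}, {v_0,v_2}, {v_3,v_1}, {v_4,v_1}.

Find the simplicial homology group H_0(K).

Take the total order v_0 < v_1 < v_2 < v_3 < v_4 on the vertex set. Then K (dimension 1) consists of the simplices:

  0-simplices (5): [v_0], [v_1], [v_2], [v_3], [v_4]
  1-simplices (6): [v_0,v_2], [v_0,v_3], [v_1,v_3], [v_1,v_4], [v_2,v_3], [v_3,v_4]

Hence C_0 ≅ Z^5, C_1 ≅ Z^6.

∂_1: C_1 → C_0 maps an edge to its endpoints' difference, ∂[p,q] = q − p.
The 5×6 boundary matrix has rank 4 and Smith normal form diag(1,1,1,1).

Reading off H_k = ker ∂_k / im ∂_{k+1}:

  H_0: rank C_0 − rank ∂_1 = 5 − 4 = 1, and the invariant factors of ∂_1 are all 1, so H_0 = Z.

(K is a triangulation of a wedge of 2 circles.)

H_0 ≅ Z.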